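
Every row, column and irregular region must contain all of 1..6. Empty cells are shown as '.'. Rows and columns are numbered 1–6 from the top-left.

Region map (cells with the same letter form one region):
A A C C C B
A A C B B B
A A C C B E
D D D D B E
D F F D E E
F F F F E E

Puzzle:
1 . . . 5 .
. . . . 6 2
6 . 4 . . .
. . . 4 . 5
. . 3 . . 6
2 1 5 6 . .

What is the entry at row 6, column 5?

row 2, column 3 = 1 (sole candidate).
row 4, column 1 = 3 (sole candidate).
row 4, column 5 = 1 (sole candidate).
row 5, column 1 = 5 (sole candidate).
row 5, column 2 = 4 (sole candidate).
row 5, column 5 = 2 (sole candidate).
row 2, column 1 = 4 (sole candidate).
row 3, column 5 = 3 (sole candidate).
row 3, column 6 = 1 (sole candidate).
row 5, column 4 = 1 (sole candidate).
row 6, column 5 = 4: row 6 has {1,2,5,6}; col 5 has {1,2,3,5,6}; region has {1,2,5,6} → only 4 remains.

4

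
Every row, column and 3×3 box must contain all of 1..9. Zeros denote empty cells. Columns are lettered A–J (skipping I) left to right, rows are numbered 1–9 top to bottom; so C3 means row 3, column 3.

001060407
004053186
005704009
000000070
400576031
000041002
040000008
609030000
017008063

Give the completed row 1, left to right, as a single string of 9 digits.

H3 = 2: row 3 has {4,5,7,9}; col 8 has {3,6,7,8}; box has {1,4,6,7,8,9} → only 2 remains.
H1 = 5: row 1 has {1,4,6,7}; col 8 has {2,3,6,7,8}; box has {1,2,4,6,7,8,9} → only 5 remains.
G3 = 3: row 3 has {2,4,5,7,9}; col 7 has {1,4}; box has {1,2,4,5,6,7,8,9} → only 3 remains.
H6 = 9: row 6 has {1,2,4}; col 8 has {2,3,5,6,7,8}; box has {1,2,3,7} → only 9 remains.
H7 = 1: row 7 has {4,8}; col 8 has {2,3,5,6,7,8,9}; box has {3,6,8} → only 1 remains.
H8 = 4: row 8 has {3,6,9}; col 8 has {1,2,3,5,6,7,8,9}; box has {1,3,6,8} → only 4 remains.
J8 = 5: row 8 has {3,4,6,9}; col 9 has {1,2,3,6,7,8,9}; box has {1,3,4,6,8} → only 5 remains.
A3 = 8: row 3 has {2,3,4,5,7,9}; col 1 has {4,6}; box has {1,4,5} → only 8 remains.
B3 = 6: row 3 has {2,3,4,5,7,8,9}; col 2 has {1,4}; box has {1,4,5,8} → only 6 remains.
E3 = 1: row 3 has {2,3,4,5,6,7,8,9}; col 5 has {3,4,5,6,7}; box has {3,4,5,6,7} → only 1 remains.
J4 = 4: row 4 has {7}; col 9 has {1,2,3,5,6,7,8,9}; box has {1,2,3,7,9} → only 4 remains.
G5 = 8: row 5 has {1,3,4,5,6,7}; col 7 has {1,3,4}; box has {1,2,3,4,7,9} → only 8 remains.
C5 = 2: row 5 has {1,3,4,5,6,7,8}; col 3 has {1,4,5,7,9}; box has {4} → only 2 remains.
C7 = 3: row 7 has {1,4,8}; col 3 has {1,2,4,5,7,9}; box has {1,4,6,7,9} → only 3 remains.
B5 = 9: row 5 has {1,2,3,4,5,6,7,8}; col 2 has {1,4,6}; box has {2,4} → only 9 remains.
D1 = 8: in row 1, 8 can only go here (every other open cell in that row sees an 8).
D6 = 3: row 6 has {1,2,4,9}; col 4 has {5,7,8}; box has {1,4,5,6,7} → only 3 remains.
A4 = 1: in row 4, 1 can only go here (every other open cell in that row sees a 1).
B4 = 3: in row 4, 3 can only go here (every other open cell in that row sees a 3).
B1 = 2: row 1 has {1,4,5,6,7,8}; col 2 has {1,3,4,6,9}; box has {1,4,5,6,8} → only 2 remains.
F1 = 9: row 1 has {1,2,4,5,6,7,8}; col 6 has {1,3,4,6,8}; box has {1,3,4,5,6,7,8} → only 9 remains.
B2 = 7: row 2 has {1,3,4,5,6,8}; col 2 has {1,2,3,4,6,9}; box has {1,2,4,5,6,8} → only 7 remains.
D2 = 2: row 2 has {1,3,4,5,6,7,8}; col 4 has {3,5,7,8}; box has {1,3,4,5,6,7,8,9} → only 2 remains.
D4 = 9: row 4 has {1,3,4,7}; col 4 has {2,3,5,7,8}; box has {1,3,4,5,6,7} → only 9 remains.
F4 = 2: row 4 has {1,3,4,7,9}; col 6 has {1,3,4,6,8,9}; box has {1,3,4,5,6,7,9} → only 2 remains.
D7 = 6: row 7 has {1,3,4,8}; col 4 has {2,3,5,7,8,9}; box has {3,8} → only 6 remains.
B8 = 8: row 8 has {3,4,5,6,9}; col 2 has {1,2,3,4,6,7,9}; box has {1,3,4,6,7,9} → only 8 remains.
D8 = 1: row 8 has {3,4,5,6,8,9}; col 4 has {2,3,5,6,7,8,9}; box has {3,6,8} → only 1 remains.
F8 = 7: row 8 has {1,3,4,5,6,8,9}; col 6 has {1,2,3,4,6,8,9}; box has {1,3,6,8} → only 7 remains.
G8 = 2: row 8 has {1,3,4,5,6,7,8,9}; col 7 has {1,3,4,8}; box has {1,3,4,5,6,8} → only 2 remains.
D9 = 4: row 9 has {1,3,6,7,8}; col 4 has {1,2,3,5,6,7,8,9}; box has {1,3,6,7,8} → only 4 remains.
G9 = 9: row 9 has {1,3,4,6,7,8}; col 7 has {1,2,3,4,8}; box has {1,2,3,4,5,6,8} → only 9 remains.
A1 = 3: row 1 has {1,2,4,5,6,7,8,9}; col 1 has {1,4,6,8}; box has {1,2,4,5,6,7,8} → only 3 remains.

321869457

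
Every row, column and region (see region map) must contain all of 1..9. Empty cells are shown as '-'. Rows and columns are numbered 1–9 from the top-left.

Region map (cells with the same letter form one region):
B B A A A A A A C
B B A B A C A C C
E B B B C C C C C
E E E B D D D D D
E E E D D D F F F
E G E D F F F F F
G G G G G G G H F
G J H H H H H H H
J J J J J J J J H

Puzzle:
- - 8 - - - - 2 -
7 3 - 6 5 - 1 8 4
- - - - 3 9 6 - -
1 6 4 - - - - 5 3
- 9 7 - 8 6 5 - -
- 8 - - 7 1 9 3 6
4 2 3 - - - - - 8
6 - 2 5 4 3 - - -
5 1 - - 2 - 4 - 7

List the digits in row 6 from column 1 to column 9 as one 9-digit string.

285471936

row 1, column 1 = 9: row 1 has {2,8}; col 1 has {1,4,5,6,7}; region has {3,6,7} → only 9 remains.
row 1, column 5 = 6: row 1 has {2,8,9}; col 5 has {2,3,4,5,7,8}; region has {1,2,5,8} → only 6 remains.
row 2, column 3 = 9: row 2 has {1,3,4,5,6,7,8}; col 3 has {2,3,4,7,8}; region has {1,2,5,6,8} → only 9 remains.
row 2, column 6 = 2: row 2 has {1,3,4,5,6,7,8,9}; col 6 has {1,3,6,9}; region has {3,4,6,8,9} → only 2 remains.
row 4, column 5 = 9: row 4 has {1,3,4,5,6}; col 5 has {2,3,4,5,6,7,8}; region has {3,5,6,8} → only 9 remains.
row 4, column 6 = 7: row 4 has {1,3,4,5,6,9}; col 6 has {1,2,3,6,9}; region has {3,5,6,8,9} → only 7 remains.
row 4, column 7 = 2: row 4 has {1,3,4,5,6,7,9}; col 7 has {1,4,5,6,9}; region has {3,5,6,7,8,9} → only 2 remains.
row 5, column 8 = 4: row 5 has {5,6,7,8,9}; col 8 has {2,3,5,8}; region has {1,3,5,6,7,8,9} → only 4 remains.
row 5, column 9 = 2: row 5 has {4,5,6,7,8,9}; col 9 has {3,4,6,7,8}; region has {1,3,4,5,6,7,8,9} → only 2 remains.
row 6, column 1 = 2: row 6 has {1,3,6,7,8,9}; col 1 has {1,4,5,6,7,9}; region has {1,4,6,7,9} → only 2 remains.
row 6, column 3 = 5: row 6 has {1,2,3,6,7,8,9}; col 3 has {2,3,4,7,8,9}; region has {1,2,4,6,7,9} → only 5 remains.
row 6, column 4 = 4: row 6 has {1,2,3,5,6,7,8,9}; col 4 has {5,6}; region has {2,3,5,6,7,8,9} → only 4 remains.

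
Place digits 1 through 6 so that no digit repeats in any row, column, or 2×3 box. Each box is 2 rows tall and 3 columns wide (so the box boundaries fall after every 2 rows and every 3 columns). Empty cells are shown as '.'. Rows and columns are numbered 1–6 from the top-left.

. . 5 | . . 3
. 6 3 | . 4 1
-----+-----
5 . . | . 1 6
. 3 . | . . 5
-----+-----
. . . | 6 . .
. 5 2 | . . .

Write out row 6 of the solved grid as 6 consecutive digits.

row 1, column 4 = 2: row 1 has {3,5}; col 4 has {6}; box has {1,3,4} → only 2 remains.
row 1, column 5 = 6: row 1 has {2,3,5}; col 5 has {1,4}; box has {1,2,3,4} → only 6 remains.
row 2, column 1 = 2: row 2 has {1,3,4,6}; col 1 has {5}; box has {3,5,6} → only 2 remains.
row 2, column 4 = 5: row 2 has {1,2,3,4,6}; col 4 has {2,6}; box has {1,2,3,4,6} → only 5 remains.
row 3, column 3 = 4: row 3 has {1,5,6}; col 3 has {2,3,5}; box has {3,5} → only 4 remains.
row 3, column 4 = 3: row 3 has {1,4,5,6}; col 4 has {2,5,6}; box has {1,5,6} → only 3 remains.
row 4, column 4 = 4: row 4 has {3,5}; col 4 has {2,3,5,6}; box has {1,3,5,6} → only 4 remains.
row 4, column 5 = 2: row 4 has {3,4,5}; col 5 has {1,4,6}; box has {1,3,4,5,6} → only 2 remains.
row 5, column 3 = 1: row 5 has {6}; col 3 has {2,3,4,5}; box has {2,5} → only 1 remains.
row 6, column 4 = 1: row 6 has {2,5}; col 4 has {2,3,4,5,6}; box has {6} → only 1 remains.
row 6, column 5 = 3: row 6 has {1,2,5}; col 5 has {1,2,4,6}; box has {1,6} → only 3 remains.
row 6, column 6 = 4: row 6 has {1,2,3,5}; col 6 has {1,3,5,6}; box has {1,3,6} → only 4 remains.
row 3, column 2 = 2: row 3 has {1,3,4,5,6}; col 2 has {3,5,6}; box has {3,4,5} → only 2 remains.
row 4, column 3 = 6: row 4 has {2,3,4,5}; col 3 has {1,2,3,4,5}; box has {2,3,4,5} → only 6 remains.
row 5, column 2 = 4: row 5 has {1,6}; col 2 has {2,3,5,6}; box has {1,2,5} → only 4 remains.
row 5, column 5 = 5: row 5 has {1,4,6}; col 5 has {1,2,3,4,6}; box has {1,3,4,6} → only 5 remains.
row 5, column 6 = 2: row 5 has {1,4,5,6}; col 6 has {1,3,4,5,6}; box has {1,3,4,5,6} → only 2 remains.
row 6, column 1 = 6: row 6 has {1,2,3,4,5}; col 1 has {2,5}; box has {1,2,4,5} → only 6 remains.

652134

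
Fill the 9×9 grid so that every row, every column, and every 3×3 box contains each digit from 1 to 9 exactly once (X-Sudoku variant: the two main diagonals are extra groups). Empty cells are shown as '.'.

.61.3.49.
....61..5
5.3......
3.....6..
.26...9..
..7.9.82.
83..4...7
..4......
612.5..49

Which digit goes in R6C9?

R9C7 = 3 (sole candidate).
R2C8 = 3 (hidden single in row 2).
R6C9 = 3: in row 6, 3 can only go here (every other open cell in that row sees a 3).

3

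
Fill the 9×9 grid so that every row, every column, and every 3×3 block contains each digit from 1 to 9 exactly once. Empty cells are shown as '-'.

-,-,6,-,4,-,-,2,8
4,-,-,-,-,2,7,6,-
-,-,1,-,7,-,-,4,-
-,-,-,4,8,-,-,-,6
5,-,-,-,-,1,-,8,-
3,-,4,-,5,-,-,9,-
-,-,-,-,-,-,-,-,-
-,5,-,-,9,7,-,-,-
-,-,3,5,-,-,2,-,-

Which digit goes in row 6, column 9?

row 6, column 6 = 6 (sole candidate).
row 6, column 7 = 1 (sole candidate).
row 1, column 4 = 1 (hidden single in row 1).
row 2, column 5 = 3 (sole candidate).
row 5, column 5 = 2 (sole candidate).
row 6, column 4 = 7 (sole candidate).
row 6, column 9 = 2: row 6 has {1,3,4,5,6,7,9}; col 9 has {6,8}; box has {1,6,8,9} → only 2 remains.

2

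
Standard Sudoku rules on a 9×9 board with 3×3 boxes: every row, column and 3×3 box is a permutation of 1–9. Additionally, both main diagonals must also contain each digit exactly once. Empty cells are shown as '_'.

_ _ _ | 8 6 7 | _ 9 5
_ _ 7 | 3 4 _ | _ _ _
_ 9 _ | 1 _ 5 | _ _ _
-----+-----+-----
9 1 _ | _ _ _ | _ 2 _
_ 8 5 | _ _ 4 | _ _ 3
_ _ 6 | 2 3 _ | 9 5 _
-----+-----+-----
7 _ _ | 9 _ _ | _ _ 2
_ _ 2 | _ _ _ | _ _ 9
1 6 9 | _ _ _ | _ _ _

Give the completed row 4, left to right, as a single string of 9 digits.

r3c5 = 2 (sole candidate).
r5c1 = 2 (sole candidate).
r6c1 = 4 (sole candidate).
r6c2 = 7 (sole candidate).
r1c1 = 3 (sole candidate).
r2c6 = 9 (sole candidate).
r4c3 = 3: row 4 has {1,2,9}; col 3 has {2,5,6,7,9}; box has {1,2,4,5,6,7,8,9} → only 3 remains.
r5c5 = 9 (hidden single in row 5).
r9c6 = 2 (hidden single in row 9).
r1c3 = 1 (hidden single in column 3).
r6c6 = 1 (hidden single in box 5).
r6c9 = 8 (sole candidate).
r2c9 = 1 (hidden single in column 9).
r2c2 = 2 (hidden single in main diagonal).
r1c2 = 4 (sole candidate).
r1c7 = 2 (sole candidate).
r3c3 = 8 (sole candidate).
r7c3 = 4 (sole candidate).
r8c2 = 3 (sole candidate).
r3c1 = 6 (sole candidate).
r3c7 = 7 (sole candidate).
r3c9 = 4 (sole candidate).
r7c2 = 5 (sole candidate).
r7c7 = 6 (sole candidate).
r8c1 = 8 (sole candidate).
r8c6 = 6 (sole candidate).
r9c9 = 7 (sole candidate).
r2c1 = 5 (sole candidate).
r2c7 = 8 (sole candidate).
r2c8 = 6 (sole candidate).
r3c8 = 3 (sole candidate).
r4c4 = 5: row 4 has {1,2,3,9}; col 4 has {1,2,3,8,9}; box has {1,2,3,4,9}; main diagonal has {1,2,3,6,7,8,9} → only 5 remains.
r4c6 = 8: row 4 has {1,2,3,5,9}; col 6 has {1,2,4,5,6,7,9}; box has {1,2,3,4,5,9}; anti-diagonal has {1,2,3,4,5,6,7,9} → only 8 remains.
r4c7 = 4: row 4 has {1,2,3,5,8,9}; col 7 has {2,6,7,8,9}; box has {2,3,5,8,9} → only 4 remains.
r4c9 = 6: row 4 has {1,2,3,4,5,8,9}; col 9 has {1,2,3,4,5,7,8,9}; box has {2,3,4,5,8,9} → only 6 remains.
r5c7 = 1 (sole candidate).
r5c8 = 7 (sole candidate).
r7c6 = 3 (sole candidate).
r8c7 = 5 (sole candidate).
r8c8 = 4 (sole candidate).
r9c4 = 4 (sole candidate).
r9c7 = 3 (sole candidate).
r9c8 = 8 (sole candidate).
r4c5 = 7: row 4 has {1,2,3,4,5,6,8,9}; col 5 has {2,3,4,6,9}; box has {1,2,3,4,5,8,9} → only 7 remains.

913578426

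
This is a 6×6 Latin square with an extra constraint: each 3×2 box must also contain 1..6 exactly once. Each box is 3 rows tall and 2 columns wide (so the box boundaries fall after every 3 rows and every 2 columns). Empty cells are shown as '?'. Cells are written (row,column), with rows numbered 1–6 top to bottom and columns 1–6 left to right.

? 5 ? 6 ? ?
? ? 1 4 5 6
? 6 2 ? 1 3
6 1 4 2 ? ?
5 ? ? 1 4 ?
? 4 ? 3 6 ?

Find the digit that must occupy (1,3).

3

(1,3) = 3: row 1 has {5,6}; col 3 has {1,2,4}; box has {1,2,4,6} → only 3 remains.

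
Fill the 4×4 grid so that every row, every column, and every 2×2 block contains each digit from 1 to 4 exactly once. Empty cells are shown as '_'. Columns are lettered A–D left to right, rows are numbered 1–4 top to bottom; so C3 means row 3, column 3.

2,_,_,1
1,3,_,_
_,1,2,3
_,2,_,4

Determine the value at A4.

B1 = 4 (sole candidate).
C1 = 3 (sole candidate).
C2 = 4 (sole candidate).
D2 = 2 (sole candidate).
A3 = 4 (sole candidate).
A4 = 3: row 4 has {2,4}; col 1 has {1,2,4}; box has {1,2,4} → only 3 remains.

3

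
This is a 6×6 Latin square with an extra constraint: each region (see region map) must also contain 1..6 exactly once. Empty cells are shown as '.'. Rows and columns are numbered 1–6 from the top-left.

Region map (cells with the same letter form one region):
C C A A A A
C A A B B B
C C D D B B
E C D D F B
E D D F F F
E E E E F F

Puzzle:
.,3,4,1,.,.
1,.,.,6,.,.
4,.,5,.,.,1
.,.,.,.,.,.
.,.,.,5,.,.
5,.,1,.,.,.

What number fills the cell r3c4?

r3c2 = 6: in row 3, 6 can only go here (every other open cell in that row sees a 6).
r1c1 = 2: row 1 has {1,3,4}; col 1 has {1,4,5}; region has {1,3,4,6} → only 2 remains.
r4c2 = 5: row 4 has {}; col 2 has {3,6}; region has {1,2,3,4,6} → only 5 remains.
r2c2 = 2: row 2 has {1,6}; col 2 has {3,5,6}; region has {1,4} → only 2 remains.
r2c3 = 3: row 2 has {1,2,6}; col 3 has {1,4,5}; region has {1,2,4} → only 3 remains.
r6c2 = 4: row 6 has {1,5}; col 2 has {2,3,5,6}; region has {1,5} → only 4 remains.
r5c2 = 1: row 5 has {5}; col 2 has {2,3,4,5,6}; region has {5} → only 1 remains.
r4c5 = 1: in row 4, 1 can only go here (every other open cell in that row sees a 1).
r4c4 = 4: in column 4, 4 can only go here (every other open cell in that column sees a 4).
r3c4 = 3: in region D, 3 can only go here (every other open cell in that region sees a 3).

3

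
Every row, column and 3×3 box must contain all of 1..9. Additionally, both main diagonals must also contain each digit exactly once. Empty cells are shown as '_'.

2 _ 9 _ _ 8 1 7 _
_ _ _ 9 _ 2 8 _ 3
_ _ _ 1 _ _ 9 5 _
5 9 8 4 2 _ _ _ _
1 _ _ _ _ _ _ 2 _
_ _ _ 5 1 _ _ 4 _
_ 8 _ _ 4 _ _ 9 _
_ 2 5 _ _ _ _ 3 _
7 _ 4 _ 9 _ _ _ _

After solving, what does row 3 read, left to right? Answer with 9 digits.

836174952

r2c8 = 6: row 2 has {2,3,8,9}; col 8 has {2,3,4,5,7,9}; box has {1,3,5,7,8,9}; anti-diagonal has {2,5,7,9} → only 6 remains.
r4c6 = 3: row 4 has {2,4,5,8,9}; col 6 has {2,8}; box has {1,2,4,5}; anti-diagonal has {2,5,6,7,9} → only 3 remains.
r4c8 = 1: row 4 has {2,3,4,5,8,9}; col 8 has {2,3,4,5,6,7,9}; box has {2,4} → only 1 remains.
r5c5 = 8: row 5 has {1,2}; col 5 has {1,2,4,9}; box has {1,2,3,4,5}; main diagonal has {2,3,4}; anti-diagonal has {2,3,5,6,7,9} → only 8 remains.
r7c3 = 1: row 7 has {4,8,9}; col 3 has {4,5,8,9}; box has {2,4,5,7,8}; anti-diagonal has {2,3,5,6,7,8,9} → only 1 remains.
r9c8 = 8: row 9 has {4,7,9}; col 8 has {1,2,3,4,5,6,7,9}; box has {3,9} → only 8 remains.
r1c9 = 4: row 1 has {1,2,7,8,9}; col 9 has {3}; box has {1,3,5,6,7,8,9}; anti-diagonal has {1,2,3,5,6,7,8,9} → only 4 remains.
r2c1 = 4: row 2 has {2,3,6,8,9}; col 1 has {1,2,5,7}; box has {2,9} → only 4 remains.
r2c3 = 7: row 2 has {2,3,4,6,8,9}; col 3 has {1,4,5,8,9}; box has {2,4,9} → only 7 remains.
r2c5 = 5: row 2 has {2,3,4,6,7,8,9}; col 5 has {1,2,4,8,9}; box has {1,2,8,9} → only 5 remains.
r3c3 = 6: row 3 has {1,5,9}; col 3 has {1,4,5,7,8,9}; box has {2,4,7,9}; main diagonal has {2,3,4,8} → only 6 remains.
r3c9 = 2: row 3 has {1,5,6,9}; col 9 has {3,4}; box has {1,3,4,5,6,7,8,9} → only 2 remains.
r5c3 = 3: row 5 has {1,2,8}; col 3 has {1,4,5,6,7,8,9}; box has {1,5,8,9} → only 3 remains.
r6c1 = 6: row 6 has {1,4,5}; col 1 has {1,2,4,5,7}; box has {1,3,5,8,9} → only 6 remains.
r6c2 = 7: row 6 has {1,4,5,6}; col 2 has {2,8,9}; box has {1,3,5,6,8,9} → only 7 remains.
r6c3 = 2: row 6 has {1,4,5,6,7}; col 3 has {1,3,4,5,6,7,8,9}; box has {1,3,5,6,7,8,9} → only 2 remains.
r6c6 = 9: row 6 has {1,2,4,5,6,7}; col 6 has {2,3,8}; box has {1,2,3,4,5,8}; main diagonal has {2,3,4,6,8} → only 9 remains.
r6c7 = 3: row 6 has {1,2,4,5,6,7,9}; col 7 has {1,8,9}; box has {1,2,4} → only 3 remains.
r6c9 = 8: row 6 has {1,2,3,4,5,6,7,9}; col 9 has {2,3,4}; box has {1,2,3,4} → only 8 remains.
r7c1 = 3: row 7 has {1,4,8,9}; col 1 has {1,2,4,5,6,7}; box has {1,2,4,5,7,8} → only 3 remains.
r8c1 = 9: row 8 has {2,3,5}; col 1 has {1,2,3,4,5,6,7}; box has {1,2,3,4,5,7,8} → only 9 remains.
r9c2 = 6: row 9 has {4,7,8,9}; col 2 has {2,7,8,9}; box has {1,2,3,4,5,7,8,9} → only 6 remains.
r2c2 = 1: row 2 has {2,3,4,5,6,7,8,9}; col 2 has {2,6,7,8,9}; box has {2,4,6,7,9}; main diagonal has {2,3,4,6,8,9} → only 1 remains.
r3c1 = 8: row 3 has {1,2,5,6,9}; col 1 has {1,2,3,4,5,6,7,9}; box has {1,2,4,6,7,9} → only 8 remains.
r3c2 = 3: row 3 has {1,2,5,6,8,9}; col 2 has {1,2,6,7,8,9}; box has {1,2,4,6,7,8,9} → only 3 remains.
r3c5 = 7: row 3 has {1,2,3,5,6,8,9}; col 5 has {1,2,4,5,8,9}; box has {1,2,5,8,9} → only 7 remains.
r3c6 = 4: row 3 has {1,2,3,5,6,7,8,9}; col 6 has {2,3,8,9}; box has {1,2,5,7,8,9} → only 4 remains.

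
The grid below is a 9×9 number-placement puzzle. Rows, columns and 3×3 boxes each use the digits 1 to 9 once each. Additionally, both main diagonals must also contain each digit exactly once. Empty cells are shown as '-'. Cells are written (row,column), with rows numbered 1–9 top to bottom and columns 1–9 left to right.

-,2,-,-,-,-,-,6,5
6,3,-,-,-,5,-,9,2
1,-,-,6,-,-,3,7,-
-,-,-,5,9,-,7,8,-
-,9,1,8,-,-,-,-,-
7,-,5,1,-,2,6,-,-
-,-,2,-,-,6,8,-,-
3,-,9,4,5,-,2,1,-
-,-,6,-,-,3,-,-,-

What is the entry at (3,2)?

(2,4) = 7 (sole candidate).
(3,3) = 4 (sole candidate).
(3,9) = 8 (sole candidate).
(4,3) = 3 (sole candidate).
(4,6) = 4 (sole candidate).
(4,9) = 1 (sole candidate).
(5,6) = 7 (sole candidate).
(6,5) = 3 (sole candidate).
(6,8) = 4 (sole candidate).
(6,9) = 9 (sole candidate).
(7,4) = 9 (sole candidate).
(8,6) = 8 (sole candidate).
(9,1) = 8 (sole candidate).
(9,4) = 2 (sole candidate).
(9,8) = 5 (sole candidate).
(9,9) = 7 (sole candidate).
(1,1) = 9 (sole candidate).
(1,4) = 3 (sole candidate).
(1,6) = 1 (sole candidate).
(1,7) = 4 (sole candidate).
(2,3) = 8 (sole candidate).
(2,5) = 4 (sole candidate).
(2,7) = 1 (sole candidate).
(3,2) = 5: row 3 has {1,3,4,6,7,8}; col 2 has {2,3,9}; box has {1,2,3,4,6,8,9} → only 5 remains.

5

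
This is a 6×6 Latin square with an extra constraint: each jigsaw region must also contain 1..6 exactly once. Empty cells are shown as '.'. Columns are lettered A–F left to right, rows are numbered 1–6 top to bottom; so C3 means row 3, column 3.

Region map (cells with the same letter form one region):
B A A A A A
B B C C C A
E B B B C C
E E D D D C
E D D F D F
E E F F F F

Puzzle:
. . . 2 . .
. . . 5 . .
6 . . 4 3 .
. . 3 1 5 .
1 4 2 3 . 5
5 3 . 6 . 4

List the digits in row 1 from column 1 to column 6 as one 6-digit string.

356241

A1 = 3: row 1 has {2}; col 1 has {1,5,6}; region has {4} → only 3 remains.
A2 = 2 (sole candidate).
A4 = 4 (sole candidate).
B4 = 2 (sole candidate).
F4 = 6 (sole candidate).
E5 = 6 (sole candidate).
C6 = 1 (sole candidate).
E6 = 2 (sole candidate).
F1 = 1: row 1 has {2,3}; col 6 has {4,5,6}; region has {2} → only 1 remains.
C2 = 4 (sole candidate).
E2 = 1 (sole candidate).
F2 = 3 (sole candidate).
C3 = 5 (sole candidate).
F3 = 2 (sole candidate).
C1 = 6: row 1 has {1,2,3}; col 3 has {1,2,3,4,5}; region has {1,2,3} → only 6 remains.
E1 = 4: row 1 has {1,2,3,6}; col 5 has {1,2,3,5,6}; region has {1,2,3,6} → only 4 remains.
B2 = 6 (sole candidate).
B3 = 1 (sole candidate).
B1 = 5: row 1 has {1,2,3,4,6}; col 2 has {1,2,3,4,6}; region has {1,2,3,4,6} → only 5 remains.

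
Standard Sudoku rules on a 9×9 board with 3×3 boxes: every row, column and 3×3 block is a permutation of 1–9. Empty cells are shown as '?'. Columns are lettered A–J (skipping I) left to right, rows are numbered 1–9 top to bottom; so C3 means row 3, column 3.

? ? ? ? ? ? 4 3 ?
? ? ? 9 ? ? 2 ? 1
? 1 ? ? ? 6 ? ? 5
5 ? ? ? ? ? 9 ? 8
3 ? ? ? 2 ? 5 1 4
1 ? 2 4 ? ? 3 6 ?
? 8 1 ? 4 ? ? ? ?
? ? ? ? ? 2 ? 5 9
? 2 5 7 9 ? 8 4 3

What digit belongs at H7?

G3 = 7: row 3 has {1,5,6}; col 7 has {2,3,4,5,8,9}; box has {1,2,3,4,5} → only 7 remains.
J6 = 7: row 6 has {1,2,3,4,6}; col 9 has {1,3,4,5,8,9}; box has {1,3,4,5,6,8,9} → only 7 remains.
G7 = 6: row 7 has {1,4,8}; col 7 has {2,3,4,5,7,8,9}; box has {3,4,5,8,9} → only 6 remains.
J7 = 2: row 7 has {1,4,6,8}; col 9 has {1,3,4,5,7,8,9}; box has {3,4,5,6,8,9} → only 2 remains.
G8 = 1: row 8 has {2,5,9}; col 7 has {2,3,4,5,6,7,8,9}; box has {2,3,4,5,6,8,9} → only 1 remains.
A9 = 6: row 9 has {2,3,4,5,7,8,9}; col 1 has {1,3,5}; box has {1,2,5,8} → only 6 remains.
F9 = 1: row 9 has {2,3,4,5,6,7,8,9}; col 6 has {2,6}; box has {2,4,7,9} → only 1 remains.
J1 = 6: row 1 has {3,4}; col 9 has {1,2,3,4,5,7,8,9}; box has {1,2,3,4,5,7} → only 6 remains.
H2 = 8: row 2 has {1,2,9}; col 8 has {1,3,4,5,6}; box has {1,2,3,4,5,6,7} → only 8 remains.
H3 = 9: row 3 has {1,5,6,7}; col 8 has {1,3,4,5,6,8}; box has {1,2,3,4,5,6,7,8} → only 9 remains.
H4 = 2: row 4 has {5,8,9}; col 8 has {1,3,4,5,6,8,9}; box has {1,3,4,5,6,7,8,9} → only 2 remains.
B6 = 9: row 6 has {1,2,3,4,6,7}; col 2 has {1,2,8}; box has {1,2,3,5} → only 9 remains.
H7 = 7: row 7 has {1,2,4,6,8}; col 8 has {1,2,3,4,5,6,8,9}; box has {1,2,3,4,5,6,8,9} → only 7 remains.

7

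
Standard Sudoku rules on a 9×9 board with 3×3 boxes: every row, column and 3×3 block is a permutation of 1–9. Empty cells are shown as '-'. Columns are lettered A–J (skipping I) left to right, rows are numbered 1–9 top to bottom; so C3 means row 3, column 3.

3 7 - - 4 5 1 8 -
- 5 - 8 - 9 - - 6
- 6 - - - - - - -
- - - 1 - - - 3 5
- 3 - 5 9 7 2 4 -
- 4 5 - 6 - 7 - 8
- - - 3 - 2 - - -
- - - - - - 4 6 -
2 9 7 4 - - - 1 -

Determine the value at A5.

G2 = 3 (sole candidate).
J5 = 1 (sole candidate).
D6 = 2 (sole candidate).
F6 = 3 (sole candidate).
H6 = 9 (sole candidate).
J9 = 3 (sole candidate).
D1 = 6 (sole candidate).
D3 = 7 (sole candidate).
F3 = 1 (sole candidate).
E4 = 8 (sole candidate).
F4 = 4 (sole candidate).
G4 = 6 (sole candidate).
A6 = 1 (sole candidate).
D8 = 9 (sole candidate).
F8 = 8 (sole candidate).
E9 = 5 (sole candidate).
F9 = 6 (sole candidate).
G9 = 8 (sole candidate).
A2 = 4 (sole candidate).
E2 = 2 (sole candidate).
H2 = 7 (sole candidate).
E3 = 3 (sole candidate).
B4 = 2 (sole candidate).
C4 = 9 (sole candidate).
H7 = 5 (sole candidate).
A8 = 5 (sole candidate).
B8 = 1 (sole candidate).
C8 = 3 (sole candidate).
E8 = 7 (sole candidate).
J8 = 2 (sole candidate).
C1 = 2 (sole candidate).
J1 = 9 (sole candidate).
C2 = 1 (sole candidate).
C3 = 8 (sole candidate).
G3 = 5 (sole candidate).
H3 = 2 (sole candidate).
J3 = 4 (sole candidate).
A4 = 7 (sole candidate).
C5 = 6 (sole candidate).
B7 = 8 (sole candidate).
C7 = 4 (sole candidate).
E7 = 1 (sole candidate).
G7 = 9 (sole candidate).
J7 = 7 (sole candidate).
A3 = 9 (sole candidate).
A5 = 8: row 5 has {1,2,3,4,5,6,7,9}; col 1 has {1,2,3,4,5,7,9}; box has {1,2,3,4,5,6,7,9} → only 8 remains.

8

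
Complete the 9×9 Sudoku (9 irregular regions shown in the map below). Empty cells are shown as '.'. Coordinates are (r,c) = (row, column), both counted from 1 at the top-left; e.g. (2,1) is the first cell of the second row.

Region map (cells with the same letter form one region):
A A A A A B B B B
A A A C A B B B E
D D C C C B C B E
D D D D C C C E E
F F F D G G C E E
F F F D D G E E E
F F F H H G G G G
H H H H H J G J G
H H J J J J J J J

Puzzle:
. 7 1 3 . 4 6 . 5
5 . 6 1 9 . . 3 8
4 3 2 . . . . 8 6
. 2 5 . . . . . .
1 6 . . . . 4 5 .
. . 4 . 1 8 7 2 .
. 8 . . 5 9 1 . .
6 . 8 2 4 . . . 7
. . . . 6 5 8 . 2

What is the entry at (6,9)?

3

(1,8) = 9: row 1 has {1,3,4,5,6,7}; col 8 has {2,3,5,8}; region has {3,4,5,6,8} → only 9 remains.
(2,2) = 4: row 2 has {1,3,5,6,8,9}; col 2 has {2,3,6,7,8}; region has {1,3,5,6,7,9} → only 4 remains.
(2,7) = 2: row 2 has {1,3,4,5,6,8,9}; col 7 has {1,4,6,7,8}; region has {3,4,5,6,8,9} → only 2 remains.
(3,5) = 7: row 3 has {2,3,4,6,8}; col 5 has {1,4,5,6,9}; region has {1,2,4} → only 7 remains.
(3,6) = 1: row 3 has {2,3,4,6,7,8}; col 6 has {4,5,8,9}; region has {2,3,4,5,6,8,9} → only 1 remains.
(7,4) = 7: row 7 has {1,5,8,9}; col 4 has {1,2,3}; region has {2,4,5,6,8} → only 7 remains.
(8,6) = 3: row 8 has {2,4,6,7,8}; col 6 has {1,4,5,8,9}; region has {2,5,6,8} → only 3 remains.
(8,7) = 5: row 8 has {2,3,4,6,7,8}; col 7 has {1,2,4,6,7,8}; region has {1,7,8,9} → only 5 remains.
(8,8) = 1: row 8 has {2,3,4,5,6,7,8}; col 8 has {2,3,5,8,9}; region has {2,3,5,6,8} → only 1 remains.
(2,6) = 7: row 2 has {1,2,3,4,5,6,8,9}; col 6 has {1,3,4,5,8,9}; region has {1,2,3,4,5,6,8,9} → only 7 remains.
(3,7) = 9: row 3 has {1,2,3,4,6,7,8}; col 7 has {1,2,4,5,6,7,8}; region has {1,2,4,7} → only 9 remains.
(4,6) = 6: row 4 has {2,5}; col 6 has {1,3,4,5,7,8,9}; region has {1,2,4,7,9} → only 6 remains.
(4,7) = 3: row 4 has {2,5,6}; col 7 has {1,2,4,5,6,7,8,9}; region has {1,2,4,6,7,9} → only 3 remains.
(4,8) = 4: row 4 has {2,3,5,6}; col 8 has {1,2,3,5,8,9}; region has {2,5,6,7,8} → only 4 remains.
(5,6) = 2: row 5 has {1,4,5,6}; col 6 has {1,3,4,5,6,7,8,9}; region has {1,5,7,8,9} → only 2 remains.
(7,3) = 3: row 7 has {1,5,7,8,9}; col 3 has {1,2,4,5,6,8}; region has {1,4,6,8} → only 3 remains.
(7,8) = 6: row 7 has {1,3,5,7,8,9}; col 8 has {1,2,3,4,5,8,9}; region has {1,2,5,7,8,9} → only 6 remains.
(7,9) = 4: row 7 has {1,3,5,6,7,8,9}; col 9 has {2,5,6,7,8}; region has {1,2,5,6,7,8,9} → only 4 remains.
(8,2) = 9: row 8 has {1,2,3,4,5,6,7,8}; col 2 has {2,3,4,6,7,8}; region has {2,4,5,6,7,8} → only 9 remains.
(9,1) = 3: row 9 has {2,5,6,8}; col 1 has {1,4,5,6}; region has {2,4,5,6,7,8,9} → only 3 remains.
(9,2) = 1: row 9 has {2,3,5,6,8}; col 2 has {2,3,4,6,7,8,9}; region has {2,3,4,5,6,7,8,9} → only 1 remains.
(9,8) = 7: row 9 has {1,2,3,5,6,8}; col 8 has {1,2,3,4,5,6,8,9}; region has {1,2,3,5,6,8} → only 7 remains.
(3,4) = 5: row 3 has {1,2,3,4,6,7,8,9}; col 4 has {1,2,3,7}; region has {1,2,3,4,6,7,9} → only 5 remains.
(4,5) = 8: row 4 has {2,3,4,5,6}; col 5 has {1,4,5,6,7,9}; region has {1,2,3,4,5,6,7,9} → only 8 remains.
(5,5) = 3: row 5 has {1,2,4,5,6}; col 5 has {1,4,5,6,7,8,9}; region has {1,2,4,5,6,7,8,9} → only 3 remains.
(5,9) = 9: row 5 has {1,2,3,4,5,6}; col 9 has {2,4,5,6,7,8}; region has {2,4,5,6,7,8} → only 9 remains.
(6,1) = 9: row 6 has {1,2,4,7,8}; col 1 has {1,3,4,5,6}; region has {1,3,4,6,8} → only 9 remains.
(6,2) = 5: row 6 has {1,2,4,7,8,9}; col 2 has {1,2,3,4,6,7,8,9}; region has {1,3,4,6,8,9} → only 5 remains.
(6,4) = 6: row 6 has {1,2,4,5,7,8,9}; col 4 has {1,2,3,5,7}; region has {1,2,3,4,5} → only 6 remains.
(6,9) = 3: row 6 has {1,2,4,5,6,7,8,9}; col 9 has {2,4,5,6,7,8,9}; region has {2,4,5,6,7,8,9} → only 3 remains.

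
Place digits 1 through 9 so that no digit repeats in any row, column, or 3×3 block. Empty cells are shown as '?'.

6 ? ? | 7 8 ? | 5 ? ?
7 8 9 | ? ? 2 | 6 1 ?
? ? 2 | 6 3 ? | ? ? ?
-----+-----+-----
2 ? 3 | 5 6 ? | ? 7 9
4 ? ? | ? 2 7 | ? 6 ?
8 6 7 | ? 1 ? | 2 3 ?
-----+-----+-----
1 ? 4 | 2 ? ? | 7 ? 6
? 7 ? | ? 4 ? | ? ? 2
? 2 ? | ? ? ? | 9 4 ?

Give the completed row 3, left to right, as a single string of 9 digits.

542631897

R1C3 = 1 (sole candidate).
R2C4 = 4 (sole candidate).
R2C5 = 5 (sole candidate).
R2C9 = 3 (sole candidate).
R3C1 = 5: row 3 has {2,3,6}; col 1 has {1,2,4,6,7,8}; box has {1,2,6,7,8,9} → only 5 remains.
R3C2 = 4: row 3 has {2,3,5,6}; col 2 has {2,6,7,8}; box has {1,2,5,6,7,8,9} → only 4 remains.
R3C7 = 8: row 3 has {2,3,4,5,6}; col 7 has {2,5,6,7,9}; box has {1,3,5,6} → only 8 remains.
R3C8 = 9: row 3 has {2,3,4,5,6,8}; col 8 has {1,3,4,6,7}; box has {1,3,5,6,8} → only 9 remains.
R3C9 = 7: row 3 has {2,3,4,5,6,8,9}; col 9 has {2,3,6,9}; box has {1,3,5,6,8,9} → only 7 remains.
R4C2 = 1 (sole candidate).
R4C7 = 4 (sole candidate).
R5C3 = 5 (sole candidate).
R5C7 = 1 (sole candidate).
R5C9 = 8 (sole candidate).
R6C4 = 9 (sole candidate).
R6C6 = 4 (sole candidate).
R6C9 = 5 (sole candidate).
R7C5 = 9 (sole candidate).
R8C7 = 3 (sole candidate).
R9C1 = 3 (sole candidate).
R9C5 = 7 (sole candidate).
R9C9 = 1 (sole candidate).
R1C2 = 3 (sole candidate).
R1C6 = 9 (sole candidate).
R1C8 = 2 (sole candidate).
R1C9 = 4 (sole candidate).
R3C6 = 1: row 3 has {2,3,4,5,6,7,8,9}; col 6 has {2,4,7,9}; box has {2,3,4,5,6,7,8,9} → only 1 remains.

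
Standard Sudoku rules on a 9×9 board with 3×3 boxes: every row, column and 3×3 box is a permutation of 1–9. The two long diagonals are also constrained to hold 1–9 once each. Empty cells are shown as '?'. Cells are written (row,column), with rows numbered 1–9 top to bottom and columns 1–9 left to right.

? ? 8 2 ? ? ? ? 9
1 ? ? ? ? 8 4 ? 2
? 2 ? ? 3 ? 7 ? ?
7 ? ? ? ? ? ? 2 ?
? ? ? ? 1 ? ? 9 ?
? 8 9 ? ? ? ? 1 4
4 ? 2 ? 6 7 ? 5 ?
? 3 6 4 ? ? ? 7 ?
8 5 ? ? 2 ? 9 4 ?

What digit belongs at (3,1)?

6

(2,8) = 6 (sole candidate).
(3,8) = 8 (sole candidate).
(6,4) = 5 (sole candidate).
(6,5) = 7 (sole candidate).
(8,1) = 9 (sole candidate).
(1,8) = 3 (sole candidate).
(2,2) = 9 (sole candidate).
(2,4) = 7 (sole candidate).
(2,5) = 5 (sole candidate).
(4,6) = 4 (sole candidate).
(7,2) = 1 (sole candidate).
(8,5) = 8 (sole candidate).
(8,9) = 1 (sole candidate).
(9,3) = 7 (sole candidate).
(1,5) = 4 (sole candidate).
(2,3) = 3 (sole candidate).
(3,9) = 5 (sole candidate).
(4,2) = 6 (sole candidate).
(4,5) = 9 (sole candidate).
(5,2) = 4 (sole candidate).
(5,3) = 5 (sole candidate).
(8,6) = 5 (sole candidate).
(8,7) = 2 (sole candidate).
(1,2) = 7 (sole candidate).
(1,7) = 1 (sole candidate).
(3,1) = 6: row 3 has {2,3,5,7,8}; col 1 has {1,4,7,8,9}; box has {1,2,3,7,8,9} → only 6 remains.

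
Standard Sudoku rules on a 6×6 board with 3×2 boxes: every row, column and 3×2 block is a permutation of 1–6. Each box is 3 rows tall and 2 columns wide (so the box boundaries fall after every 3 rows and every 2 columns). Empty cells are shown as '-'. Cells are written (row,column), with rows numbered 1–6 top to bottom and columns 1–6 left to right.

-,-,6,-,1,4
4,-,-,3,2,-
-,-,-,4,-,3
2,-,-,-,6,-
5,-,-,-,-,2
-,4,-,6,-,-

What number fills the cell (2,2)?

(1,1) = 3: row 1 has {1,4,6}; col 1 has {2,4,5}; box has {4} → only 3 remains.
(3,5) = 5: row 3 has {3,4}; col 5 has {1,2,6}; box has {1,2,3,4} → only 5 remains.
(5,4) = 1: row 5 has {2,5}; col 4 has {3,4,6}; box has {6} → only 1 remains.
(6,1) = 1: row 6 has {4,6}; col 1 has {2,3,4,5}; box has {2,4,5} → only 1 remains.
(6,5) = 3: row 6 has {1,4,6}; col 5 has {1,2,5,6}; box has {2,6} → only 3 remains.
(6,6) = 5: row 6 has {1,3,4,6}; col 6 has {2,3,4}; box has {2,3,6} → only 5 remains.
(2,6) = 6: row 2 has {2,3,4}; col 6 has {2,3,4,5}; box has {1,2,3,4,5} → only 6 remains.
(3,1) = 6: row 3 has {3,4,5}; col 1 has {1,2,3,4,5}; box has {3,4} → only 6 remains.
(4,2) = 3: row 4 has {2,6}; col 2 has {4}; box has {1,2,4,5} → only 3 remains.
(4,4) = 5: row 4 has {2,3,6}; col 4 has {1,3,4,6}; box has {1,6} → only 5 remains.
(4,6) = 1: row 4 has {2,3,5,6}; col 6 has {2,3,4,5,6}; box has {2,3,5,6} → only 1 remains.
(5,2) = 6: row 5 has {1,2,5}; col 2 has {3,4}; box has {1,2,3,4,5} → only 6 remains.
(5,5) = 4: row 5 has {1,2,5,6}; col 5 has {1,2,3,5,6}; box has {1,2,3,5,6} → only 4 remains.
(6,3) = 2: row 6 has {1,3,4,5,6}; col 3 has {6}; box has {1,5,6} → only 2 remains.
(1,4) = 2: row 1 has {1,3,4,6}; col 4 has {1,3,4,5,6}; box has {3,4,6} → only 2 remains.
(3,3) = 1: row 3 has {3,4,5,6}; col 3 has {2,6}; box has {2,3,4,6} → only 1 remains.
(4,3) = 4: row 4 has {1,2,3,5,6}; col 3 has {1,2,6}; box has {1,2,5,6} → only 4 remains.
(5,3) = 3: row 5 has {1,2,4,5,6}; col 3 has {1,2,4,6}; box has {1,2,4,5,6} → only 3 remains.
(1,2) = 5: row 1 has {1,2,3,4,6}; col 2 has {3,4,6}; box has {3,4,6} → only 5 remains.
(2,2) = 1: row 2 has {2,3,4,6}; col 2 has {3,4,5,6}; box has {3,4,5,6} → only 1 remains.

1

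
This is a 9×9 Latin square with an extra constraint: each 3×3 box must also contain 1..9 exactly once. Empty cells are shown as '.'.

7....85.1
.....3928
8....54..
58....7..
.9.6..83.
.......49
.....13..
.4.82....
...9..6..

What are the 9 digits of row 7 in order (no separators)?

R1C8 = 6: row 1 has {1,5,7,8}; col 8 has {2,3,4}; box has {1,2,4,5,8,9} → only 6 remains.
R3C8 = 7: row 3 has {4,5,8}; col 8 has {2,3,4,6}; box has {1,2,4,5,6,8,9} → only 7 remains.
R3C9 = 3: row 3 has {4,5,7,8}; col 9 has {1,8,9}; box has {1,2,4,5,6,7,8,9} → only 3 remains.
R4C8 = 1: row 4 has {5,7,8}; col 8 has {2,3,4,6,7}; box has {3,4,7,8,9} → only 1 remains.
R6C7 = 2: row 6 has {4,9}; col 7 has {3,4,5,6,7,8,9}; box has {1,3,4,7,8,9} → only 2 remains.
R8C7 = 1: row 8 has {2,4,8}; col 7 has {2,3,4,5,6,7,8,9}; box has {3,6} → only 1 remains.
R4C9 = 6: row 4 has {1,5,7,8}; col 9 has {1,3,8,9}; box has {1,2,3,4,7,8,9} → only 6 remains.
R5C9 = 5: row 5 has {3,6,8,9}; col 9 has {1,3,6,8,9}; box has {1,2,3,4,6,7,8,9} → only 5 remains.
R6C6 = 7: row 6 has {2,4,9}; col 6 has {1,3,5,8}; box has {6} → only 7 remains.
R8C6 = 6: row 8 has {1,2,4,8}; col 6 has {1,3,5,7,8}; box has {1,2,8,9} → only 6 remains.
R8C9 = 7: row 8 has {1,2,4,6,8}; col 9 has {1,3,5,6,8,9}; box has {1,3,6} → only 7 remains.
R9C6 = 4: row 9 has {6,9}; col 6 has {1,3,5,6,7,8}; box has {1,2,6,8,9} → only 4 remains.
R9C9 = 2: row 9 has {4,6,9}; col 9 has {1,3,5,6,7,8,9}; box has {1,3,6,7} → only 2 remains.
R5C6 = 2: row 5 has {3,5,6,8,9}; col 6 has {1,3,4,5,6,7,8}; box has {6,7} → only 2 remains.
R7C9 = 4: row 7 has {1,3}; col 9 has {1,2,3,5,6,7,8,9}; box has {1,2,3,6,7} → only 4 remains.
R4C6 = 9: row 4 has {1,5,6,7,8}; col 6 has {1,2,3,4,5,6,7,8}; box has {2,6,7} → only 9 remains.
R4C3 = 2: in row 4, 2 can only go here (every other open cell in that row sees a 2).
R5C3 = 7: in row 5, 7 can only go here (every other open cell in that row sees a 7).
R6C5 = 8: in row 6, 8 can only go here (every other open cell in that row sees an 8).
R6C4 = 5: in row 6, 5 can only go here (every other open cell in that row sees a 5).
R7C4 = 7: row 7 has {1,3,4}; col 4 has {5,6,8,9}; box has {1,2,4,6,8,9} → only 7 remains.
R7C5 = 5: row 7 has {1,3,4,7}; col 5 has {2,8}; box has {1,2,4,6,7,8,9} → only 5 remains.
R9C5 = 3: row 9 has {2,4,6,9}; col 5 has {2,5,8}; box has {1,2,4,5,6,7,8,9} → only 3 remains.
R4C5 = 4: row 4 has {1,2,5,6,7,8,9}; col 5 has {2,3,5,8}; box has {2,5,6,7,8,9} → only 4 remains.
R5C5 = 1: row 5 has {2,3,5,6,7,8,9}; col 5 has {2,3,4,5,8}; box has {2,4,5,6,7,8,9} → only 1 remains.
R9C1 = 1: row 9 has {2,3,4,6,9}; col 1 has {5,7,8}; box has {4} → only 1 remains.
R1C5 = 9: row 1 has {1,5,6,7,8}; col 5 has {1,2,3,4,5,8}; box has {3,5,8} → only 9 remains.
R3C5 = 6: row 3 has {3,4,5,7,8}; col 5 has {1,2,3,4,5,8,9}; box has {3,5,8,9} → only 6 remains.
R4C4 = 3: row 4 has {1,2,4,5,6,7,8,9}; col 4 has {5,6,7,8,9}; box has {1,2,4,5,6,7,8,9} → only 3 remains.
R5C1 = 4: row 5 has {1,2,3,5,6,7,8,9}; col 1 has {1,5,7,8}; box has {2,5,7,8,9} → only 4 remains.
R2C1 = 6: row 2 has {2,3,8,9}; col 1 has {1,4,5,7,8}; box has {7,8} → only 6 remains.
R2C5 = 7: row 2 has {2,3,6,8,9}; col 5 has {1,2,3,4,5,6,8,9}; box has {3,5,6,8,9} → only 7 remains.
R6C1 = 3: row 6 has {2,4,5,7,8,9}; col 1 has {1,4,5,6,7,8}; box has {2,4,5,7,8,9} → only 3 remains.
R8C1 = 9: row 8 has {1,2,4,6,7,8}; col 1 has {1,3,4,5,6,7,8}; box has {1,4} → only 9 remains.
R8C8 = 5: row 8 has {1,2,4,6,7,8,9}; col 8 has {1,2,3,4,6,7}; box has {1,2,3,4,6,7} → only 5 remains.
R9C8 = 8: row 9 has {1,2,3,4,6,9}; col 8 has {1,2,3,4,5,6,7}; box has {1,2,3,4,5,6,7} → only 8 remains.
R7C1 = 2: row 7 has {1,3,4,5,7}; col 1 has {1,3,4,5,6,7,8,9}; box has {1,4,9} → only 2 remains.
R7C2 = 6: row 7 has {1,2,3,4,5,7}; col 2 has {4,8,9}; box has {1,2,4,9} → only 6 remains.
R7C3 = 8: row 7 has {1,2,3,4,5,6,7}; col 3 has {2,7}; box has {1,2,4,6,9} → only 8 remains.
R7C8 = 9: row 7 has {1,2,3,4,5,6,7,8}; col 8 has {1,2,3,4,5,6,7,8}; box has {1,2,3,4,5,6,7,8} → only 9 remains.

268751394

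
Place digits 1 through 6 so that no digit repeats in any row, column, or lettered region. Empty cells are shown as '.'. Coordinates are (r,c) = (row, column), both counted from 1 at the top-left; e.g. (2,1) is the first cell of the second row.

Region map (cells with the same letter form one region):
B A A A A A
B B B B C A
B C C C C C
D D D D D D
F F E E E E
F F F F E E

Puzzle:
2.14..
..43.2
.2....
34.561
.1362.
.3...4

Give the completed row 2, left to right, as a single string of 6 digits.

(3,4) = 1: row 3 has {2}; col 4 has {3,4,5,6}; region has {2} → only 1 remains.
(4,3) = 2: row 4 has {1,3,4,5,6}; col 3 has {1,3,4}; region has {1,3,4,5,6} → only 2 remains.
(5,6) = 5: row 5 has {1,2,3,6}; col 6 has {1,2,4}; region has {2,3,4,6} → only 5 remains.
(6,4) = 2: row 6 has {3,4}; col 4 has {1,3,4,5,6}; region has {1,3} → only 2 remains.
(6,5) = 1: row 6 has {2,3,4}; col 5 has {2,6}; region has {2,3,4,5,6} → only 1 remains.
(2,5) = 5: row 2 has {2,3,4}; col 5 has {1,2,6}; region has {1,2} → only 5 remains.
(3,3) = 6: row 3 has {1,2}; col 3 has {1,2,3,4}; region has {1,2,5} → only 6 remains.
(3,6) = 3: row 3 has {1,2,6}; col 6 has {1,2,4,5}; region has {1,2,5,6} → only 3 remains.
(5,1) = 4: row 5 has {1,2,3,5,6}; col 1 has {2,3}; region has {1,2,3} → only 4 remains.
(6,3) = 5: row 6 has {1,2,3,4}; col 3 has {1,2,3,4,6}; region has {1,2,3,4} → only 5 remains.
(1,5) = 3: row 1 has {1,2,4}; col 5 has {1,2,5,6}; region has {1,2,4} → only 3 remains.
(1,6) = 6: row 1 has {1,2,3,4}; col 6 has {1,2,3,4,5}; region has {1,2,3,4} → only 6 remains.
(2,2) = 6: row 2 has {2,3,4,5}; col 2 has {1,2,3,4}; region has {2,3,4} → only 6 remains.
(3,1) = 5: row 3 has {1,2,3,6}; col 1 has {2,3,4}; region has {2,3,4,6} → only 5 remains.
(3,5) = 4: row 3 has {1,2,3,5,6}; col 5 has {1,2,3,5,6}; region has {1,2,3,5,6} → only 4 remains.
(6,1) = 6: row 6 has {1,2,3,4,5}; col 1 has {2,3,4,5}; region has {1,2,3,4,5} → only 6 remains.
(1,2) = 5: row 1 has {1,2,3,4,6}; col 2 has {1,2,3,4,6}; region has {1,2,3,4,6} → only 5 remains.
(2,1) = 1: row 2 has {2,3,4,5,6}; col 1 has {2,3,4,5,6}; region has {2,3,4,5,6} → only 1 remains.

164352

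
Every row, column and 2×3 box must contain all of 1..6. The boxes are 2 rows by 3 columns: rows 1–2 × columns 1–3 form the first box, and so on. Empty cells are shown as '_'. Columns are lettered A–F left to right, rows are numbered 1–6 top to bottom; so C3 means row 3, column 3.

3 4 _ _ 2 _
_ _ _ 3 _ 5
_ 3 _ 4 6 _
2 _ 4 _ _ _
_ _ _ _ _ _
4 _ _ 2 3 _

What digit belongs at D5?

6

C1 = 5 (hidden single in row 1).
C3 = 1 (sole candidate).
F3 = 2 (sole candidate).
C6 = 6 (sole candidate).
F6 = 1 (sole candidate).
F1 = 6 (sole candidate).
C2 = 2 (sole candidate).
A3 = 5 (sole candidate).
B4 = 6 (sole candidate).
F4 = 3 (sole candidate).
A5 = 1 (sole candidate).
C5 = 3 (sole candidate).
F5 = 4 (sole candidate).
B6 = 5 (sole candidate).
D1 = 1 (sole candidate).
A2 = 6 (sole candidate).
B2 = 1 (sole candidate).
E2 = 4 (sole candidate).
D4 = 5 (sole candidate).
E4 = 1 (sole candidate).
B5 = 2 (sole candidate).
D5 = 6: row 5 has {1,2,3,4}; col 4 has {1,2,3,4,5}; box has {1,2,3,4} → only 6 remains.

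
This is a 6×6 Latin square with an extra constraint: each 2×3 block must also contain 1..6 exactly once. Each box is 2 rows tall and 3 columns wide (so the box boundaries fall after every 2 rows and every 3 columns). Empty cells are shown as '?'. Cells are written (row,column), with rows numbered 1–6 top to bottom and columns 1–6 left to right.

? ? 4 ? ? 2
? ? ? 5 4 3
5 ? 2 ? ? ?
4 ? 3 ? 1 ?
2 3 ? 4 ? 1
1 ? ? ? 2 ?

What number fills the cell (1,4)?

1

(1,5) = 6: row 1 has {2,4}; col 5 has {1,2,4}; box has {2,3,4,5} → only 6 remains.
(2,1) = 6: row 2 has {3,4,5}; col 1 has {1,2,4,5}; box has {4} → only 6 remains.
(2,3) = 1: row 2 has {3,4,5,6}; col 3 has {2,3,4}; box has {4,6} → only 1 remains.
(3,5) = 3: row 3 has {2,5}; col 5 has {1,2,4,6}; box has {1} → only 3 remains.
(4,2) = 6: row 4 has {1,3,4}; col 2 has {3}; box has {2,3,4,5} → only 6 remains.
(4,4) = 2: row 4 has {1,3,4,6}; col 4 has {4,5}; box has {1,3} → only 2 remains.
(4,6) = 5: row 4 has {1,2,3,4,6}; col 6 has {1,2,3}; box has {1,2,3} → only 5 remains.
(5,5) = 5: row 5 has {1,2,3,4}; col 5 has {1,2,3,4,6}; box has {1,2,4} → only 5 remains.
(6,6) = 6: row 6 has {1,2}; col 6 has {1,2,3,5}; box has {1,2,4,5} → only 6 remains.
(1,1) = 3: row 1 has {2,4,6}; col 1 has {1,2,4,5,6}; box has {1,4,6} → only 3 remains.
(1,2) = 5: row 1 has {2,3,4,6}; col 2 has {3,6}; box has {1,3,4,6} → only 5 remains.
(1,4) = 1: row 1 has {2,3,4,5,6}; col 4 has {2,4,5}; box has {2,3,4,5,6} → only 1 remains.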